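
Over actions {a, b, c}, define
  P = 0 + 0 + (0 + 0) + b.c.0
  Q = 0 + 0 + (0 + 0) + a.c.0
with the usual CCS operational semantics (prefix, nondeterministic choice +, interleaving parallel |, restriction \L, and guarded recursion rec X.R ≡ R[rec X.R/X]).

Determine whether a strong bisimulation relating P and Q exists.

not bisimilar

LTS(P): 3 reachable states
  u0 = 0 + 0 + (0 + 0) + b.c.0 → -b-> u1
  u1 = c.0 → -c-> u2
  u2 = 0 → deadlocked
LTS(Q): 3 reachable states
  v0 = 0 + 0 + (0 + 0) + a.c.0 → -a-> v1
  v1 = c.0 → -c-> v2
  v2 = 0 → deadlocked
Coarsest stable partition (strong bisimilarity classes):
  B0 = {u0}
  B1 = {u1, v1}
  B2 = {u2, v2}
  B3 = {v0}
u0 ∈ B0, v0 ∈ B3 → different blocks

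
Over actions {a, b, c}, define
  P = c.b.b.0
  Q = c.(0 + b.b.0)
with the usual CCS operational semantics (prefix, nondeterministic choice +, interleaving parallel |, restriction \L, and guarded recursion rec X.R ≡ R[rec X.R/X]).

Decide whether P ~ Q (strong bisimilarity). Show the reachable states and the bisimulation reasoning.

YES

LTS(P): 4 reachable states
  m0 = c.b.b.0 :: =c=> m1
  m1 = b.b.0 :: =b=> m2
  m2 = b.0 :: =b=> m3
  m3 = 0 :: ·
LTS(Q): 4 reachable states
  n0 = c.(0 + b.b.0) :: =c=> n1
  n1 = 0 + b.b.0 :: =b=> n2
  n2 = b.0 :: =b=> n3
  n3 = 0 :: ·
Coarsest stable partition (strong bisimilarity classes):
  B0 = {m0, n0}
  B1 = {m1, n1}
  B2 = {m2, n2}
  B3 = {m3, n3}
m0 ∈ B0, n0 ∈ B0 → same block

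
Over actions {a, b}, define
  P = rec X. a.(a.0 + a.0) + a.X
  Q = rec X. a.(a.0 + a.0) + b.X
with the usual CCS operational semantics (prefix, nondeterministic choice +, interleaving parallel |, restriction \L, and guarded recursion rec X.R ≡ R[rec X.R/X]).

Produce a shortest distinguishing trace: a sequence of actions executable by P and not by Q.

P's transition system — 3 states:
  m0 = rec X. a.(a.0 + a.0) + a.X :: =a=> m0, =a=> m1
  m1 = a.0 + a.0 :: =a=> m2
  m2 = 0 :: (no moves)
Q's transition system — 3 states:
  n0 = rec X. a.(a.0 + a.0) + b.X :: =a=> n1, =b=> n0
  n1 = a.0 + a.0 :: =a=> n2
  n2 = 0 :: (no moves)
Run σ = ⟨aaa⟩ on P: start {m0}
  after a @ step 1: {m0, m1}
  after a @ step 2: {m0, m1, m2}
  after a @ step 3: {m0, m1, m2}
  ✓ P
Run σ = ⟨aaa⟩ on Q: start {n0}
  after a @ step 1: {n1}
  after a @ step 2: {n2}
  after a @ step 3: no successor for Q

aaa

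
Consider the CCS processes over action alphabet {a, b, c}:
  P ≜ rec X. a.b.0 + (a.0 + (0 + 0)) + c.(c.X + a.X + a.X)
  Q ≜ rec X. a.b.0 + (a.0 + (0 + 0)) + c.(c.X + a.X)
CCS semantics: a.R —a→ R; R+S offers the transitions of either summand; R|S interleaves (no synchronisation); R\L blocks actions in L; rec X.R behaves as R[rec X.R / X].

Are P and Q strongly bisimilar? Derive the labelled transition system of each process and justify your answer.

P's transition system — 4 states:
  u0 = rec X. a.b.0 + (a.0 + (0 + 0)) + c.(c.X + a.X + a.X) ⊢ ··a··> u1, ··a··> u2, ··c··> u3
  u1 = 0 ⊢ ·
  u2 = b.0 ⊢ ··b··> u1
  u3 = c.(rec X. a.b.0 + (a.0 + (0 + 0)) + c.(c.X + a.X + a.X)) + a.(rec X. a.b.0 + (a.0 + (0 + 0)) + c.(c.X + a.X + a.X)) + a.(rec X. a.b.0 + (a.0 + (0 + 0)) + c.(c.X + a.X + a.X)) ⊢ ··a··> u0, ··c··> u0
Q's transition system — 4 states:
  v0 = rec X. a.b.0 + (a.0 + (0 + 0)) + c.(c.X + a.X) ⊢ ··a··> v1, ··a··> v2, ··c··> v3
  v1 = 0 ⊢ ·
  v2 = b.0 ⊢ ··b··> v1
  v3 = c.(rec X. a.b.0 + (a.0 + (0 + 0)) + c.(c.X + a.X)) + a.(rec X. a.b.0 + (a.0 + (0 + 0)) + c.(c.X + a.X)) ⊢ ··a··> v0, ··c··> v0
Partition-refinement fixed point:
  B0 = {u0, v0}
  B1 = {u2, v2}
  B2 = {u1, v1}
  B3 = {u3, v3}
u0 ∈ B0, v0 ∈ B0 → same block

P ~ Q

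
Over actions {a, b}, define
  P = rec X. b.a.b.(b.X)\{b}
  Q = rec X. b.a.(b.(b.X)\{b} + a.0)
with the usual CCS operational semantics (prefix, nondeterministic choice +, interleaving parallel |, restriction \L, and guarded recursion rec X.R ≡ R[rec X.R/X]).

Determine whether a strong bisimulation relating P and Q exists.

LTS(P): 4 reachable states
  m0 = rec X. b.a.b.(b.X)\{b} | -b-> m1
  m1 = a.b.(b.(rec X. b.a.b.(b.X)\{b}))\{b} | -a-> m2
  m2 = b.(b.(rec X. b.a.b.(b.X)\{b}))\{b} | -b-> m3
  m3 = (b.(rec X. b.a.b.(b.X)\{b}))\{b} | (no moves)
LTS(Q): 5 reachable states
  n0 = rec X. b.a.(b.(b.X)\{b} + a.0) | -b-> n1
  n1 = a.(b.(b.(rec X. b.a.(b.(b.X)\{b} + a.0)))\{b} + a.0) | -a-> n2
  n2 = b.(b.(rec X. b.a.(b.(b.X)\{b} + a.0)))\{b} + a.0 | -a-> n3, -b-> n4
  n3 = 0 | (no moves)
  n4 = (b.(rec X. b.a.(b.(b.X)\{b} + a.0)))\{b} | (no moves)
Bisimilarity quotient blocks:
  B0 = {m0}
  B1 = {m1}
  B2 = {m2}
  B3 = {m3, n3, n4}
  B4 = {n0}
  B5 = {n1}
  B6 = {n2}
m0 ∈ B0, n0 ∈ B4 → different blocks

not bisimilar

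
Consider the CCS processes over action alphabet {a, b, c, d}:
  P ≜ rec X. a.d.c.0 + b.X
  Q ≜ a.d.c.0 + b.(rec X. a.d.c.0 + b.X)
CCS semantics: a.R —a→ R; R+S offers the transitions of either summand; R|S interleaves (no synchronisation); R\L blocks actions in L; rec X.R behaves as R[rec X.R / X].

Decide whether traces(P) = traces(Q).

YES

Reachable graph of P (4 states):
  p0 = rec X. a.d.c.0 + b.X | --a--▸ p1, --b--▸ p0
  p1 = d.c.0 | --d--▸ p2
  p2 = c.0 | --c--▸ p3
  p3 = 0 | ∅
Reachable graph of Q (5 states):
  q0 = a.d.c.0 + b.(rec X. a.d.c.0 + b.X) | --a--▸ q1, --b--▸ q2
  q1 = d.c.0 | --d--▸ q3
  q2 = rec X. a.d.c.0 + b.X | --a--▸ q1, --b--▸ q2
  q3 = c.0 | --c--▸ q4
  q4 = 0 | ∅
Coarsest stable partition (strong bisimilarity classes):
  B0 = {p0, q0, q2}
  B1 = {p1, q1}
  B2 = {p2, q3}
  B3 = {p3, q4}
p0 ∈ B0, q0 ∈ B0 → same block
Bisimilar ⇒ trace-equivalent.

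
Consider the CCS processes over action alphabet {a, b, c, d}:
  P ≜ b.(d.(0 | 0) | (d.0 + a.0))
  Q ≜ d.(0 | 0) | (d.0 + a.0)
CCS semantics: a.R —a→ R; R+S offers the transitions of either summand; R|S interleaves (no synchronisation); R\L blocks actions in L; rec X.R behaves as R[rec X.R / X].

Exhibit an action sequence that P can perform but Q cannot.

b

P's transition system — 5 states:
  s0 = b.(d.(0 | 0) | (d.0 + a.0)) → -b-> s1
  s1 = d.(0 | 0) | (d.0 + a.0) → -a-> s2, -d-> s2, -d-> s3
  s2 = d.(0 | 0) | 0 → -d-> s4
  s3 = 0 | 0 | (d.0 + a.0) → -a-> s4, -d-> s4
  s4 = 0 | 0 | 0 → deadlocked
Q's transition system — 4 states:
  t0 = d.(0 | 0) | (d.0 + a.0) → -a-> t1, -d-> t1, -d-> t2
  t1 = d.(0 | 0) | 0 → -d-> t3
  t2 = 0 | 0 | (d.0 + a.0) → -a-> t3, -d-> t3
  t3 = 0 | 0 | 0 → deadlocked
Trace ⟨b⟩ through P, begin at {s0}:
  after b @ step 1: {s1}
  ✓ P
Trace ⟨b⟩ through Q, begin at {t0}:
  after b @ step 1: ∅ (Q stuck)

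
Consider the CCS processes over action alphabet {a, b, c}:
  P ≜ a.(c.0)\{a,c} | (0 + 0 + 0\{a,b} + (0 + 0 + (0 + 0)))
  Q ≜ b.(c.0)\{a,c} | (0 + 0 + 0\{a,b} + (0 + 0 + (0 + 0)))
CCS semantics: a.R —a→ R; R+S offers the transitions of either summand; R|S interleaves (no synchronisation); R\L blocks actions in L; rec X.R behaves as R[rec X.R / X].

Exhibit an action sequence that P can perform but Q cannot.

a

LTS(P): 2 reachable states
  u0 = a.(c.0)\{a,c} | (0 + 0 + 0\{a,b} + (0 + 0 + (0 + 0))) → ··a··> u1
  u1 = (c.0)\{a,c} | (0 + 0 + 0\{a,b} + (0 + 0 + (0 + 0))) → (no moves)
LTS(Q): 2 reachable states
  v0 = b.(c.0)\{a,c} | (0 + 0 + 0\{a,b} + (0 + 0 + (0 + 0))) → ··b··> v1
  v1 = (c.0)\{a,c} | (0 + 0 + 0\{a,b} + (0 + 0 + (0 + 0))) → (no moves)
Trace ⟨a⟩ through P, begin at {u0}:
  step 1 (a): {u1}
  — P admits the full trace.
Trace ⟨a⟩ through Q, begin at {v0}:
  step 1 (a): no successor for Q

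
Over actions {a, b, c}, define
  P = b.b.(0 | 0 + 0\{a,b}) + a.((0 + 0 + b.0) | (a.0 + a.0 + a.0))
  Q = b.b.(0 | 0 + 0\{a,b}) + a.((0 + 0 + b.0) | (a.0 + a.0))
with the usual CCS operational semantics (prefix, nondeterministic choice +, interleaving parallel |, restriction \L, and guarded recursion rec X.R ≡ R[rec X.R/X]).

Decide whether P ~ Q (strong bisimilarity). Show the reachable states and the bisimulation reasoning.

bisimilar

Reachable graph of P (7 states):
  m0 = b.b.(0 | 0 + 0\{a,b}) + a.((0 + 0 + b.0) | (a.0 + a.0 + a.0)) → ··a··> m1, ··b··> m2
  m1 = (0 + 0 + b.0) | (a.0 + a.0 + a.0) → ··a··> m3, ··b··> m4
  m2 = b.(0 | 0 + 0\{a,b}) → ··b··> m5
  m3 = (0 + 0 + b.0) | 0 → ··b··> m6
  m4 = 0 | (a.0 + a.0 + a.0) → ··a··> m6
  m5 = 0 | 0 + 0\{a,b} → deadlocked
  m6 = 0 | 0 → deadlocked
Reachable graph of Q (7 states):
  n0 = b.b.(0 | 0 + 0\{a,b}) + a.((0 + 0 + b.0) | (a.0 + a.0)) → ··a··> n1, ··b··> n2
  n1 = (0 + 0 + b.0) | (a.0 + a.0) → ··a··> n3, ··b··> n4
  n2 = b.(0 | 0 + 0\{a,b}) → ··b··> n5
  n3 = (0 + 0 + b.0) | 0 → ··b··> n6
  n4 = 0 | (a.0 + a.0) → ··a··> n6
  n5 = 0 | 0 + 0\{a,b} → deadlocked
  n6 = 0 | 0 → deadlocked
Coarsest stable partition (strong bisimilarity classes):
  B0 = {m0, n0}
  B1 = {m2, m3, n2, n3}
  B2 = {m5, m6, n5, n6}
  B3 = {m1, n1}
  B4 = {m4, n4}
m0 ∈ B0, n0 ∈ B0 → same block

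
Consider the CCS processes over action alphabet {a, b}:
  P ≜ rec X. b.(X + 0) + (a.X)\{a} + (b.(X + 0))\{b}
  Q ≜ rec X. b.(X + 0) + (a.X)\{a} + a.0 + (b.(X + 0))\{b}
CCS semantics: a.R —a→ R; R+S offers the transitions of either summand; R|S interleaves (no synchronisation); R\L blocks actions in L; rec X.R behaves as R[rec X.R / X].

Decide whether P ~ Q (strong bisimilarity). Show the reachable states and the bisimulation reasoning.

P's transition system — 2 states:
  p0 = rec X. b.(X + 0) + (a.X)\{a} + (b.(X + 0))\{b} | —b→ p1
  p1 = (rec X. b.(X + 0) + (a.X)\{a} + (b.(X + 0))\{b}) + 0 | —b→ p1
Q's transition system — 3 states:
  q0 = rec X. b.(X + 0) + (a.X)\{a} + a.0 + (b.(X + 0))\{b} | —a→ q1, —b→ q2
  q1 = 0 | ∅
  q2 = (rec X. b.(X + 0) + (a.X)\{a} + a.0 + (b.(X + 0))\{b}) + 0 | —a→ q1, —b→ q2
Bisimilarity quotient blocks:
  B0 = {p0, p1}
  B1 = {q0, q2}
  B2 = {q1}
p0 ∈ B0, q0 ∈ B1 → different blocks

NO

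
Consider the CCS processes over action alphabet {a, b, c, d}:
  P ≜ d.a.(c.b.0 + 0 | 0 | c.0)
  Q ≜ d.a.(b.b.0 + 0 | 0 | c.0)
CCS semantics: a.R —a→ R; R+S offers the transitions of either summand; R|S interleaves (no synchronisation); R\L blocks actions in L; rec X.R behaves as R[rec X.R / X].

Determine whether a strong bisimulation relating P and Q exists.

P ≁ Q

P's transition system — 6 states:
  u0 = d.a.(c.b.0 + 0 | 0 | c.0) :: -d-> u1
  u1 = a.(c.b.0 + 0 | 0 | c.0) :: -a-> u2
  u2 = c.b.0 + 0 | 0 | c.0 :: -c-> u3, -c-> u4
  u3 = 0 | 0 | 0 :: deadlocked
  u4 = b.0 :: -b-> u5
  u5 = 0 :: deadlocked
Q's transition system — 6 states:
  v0 = d.a.(b.b.0 + 0 | 0 | c.0) :: -d-> v1
  v1 = a.(b.b.0 + 0 | 0 | c.0) :: -a-> v2
  v2 = b.b.0 + 0 | 0 | c.0 :: -b-> v3, -c-> v4
  v3 = b.0 :: -b-> v5
  v4 = 0 | 0 | 0 :: deadlocked
  v5 = 0 :: deadlocked
Bisimilarity quotient blocks:
  B0 = {u0}
  B1 = {u1}
  B2 = {u2}
  B3 = {u3, u5, v4, v5}
  B4 = {u4, v3}
  B5 = {v0}
  B6 = {v1}
  B7 = {v2}
u0 ∈ B0, v0 ∈ B5 → different blocks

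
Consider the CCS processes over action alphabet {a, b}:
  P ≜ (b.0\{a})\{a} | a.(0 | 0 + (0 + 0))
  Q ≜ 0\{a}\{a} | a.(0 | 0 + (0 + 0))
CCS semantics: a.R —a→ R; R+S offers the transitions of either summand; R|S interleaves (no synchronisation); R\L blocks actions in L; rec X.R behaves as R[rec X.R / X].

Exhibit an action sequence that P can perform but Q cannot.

b

LTS(P): 4 reachable states
  s0 = (b.0\{a})\{a} | a.(0 | 0 + (0 + 0)) ⊢ —a→ s1, —b→ s2
  s1 = (b.0\{a})\{a} | (0 | 0 + (0 + 0)) ⊢ —b→ s3
  s2 = 0\{a}\{a} | a.(0 | 0 + (0 + 0)) ⊢ —a→ s3
  s3 = 0\{a}\{a} | (0 | 0 + (0 + 0)) ⊢ (no moves)
LTS(Q): 2 reachable states
  t0 = 0\{a}\{a} | a.(0 | 0 + (0 + 0)) ⊢ —a→ t1
  t1 = 0\{a}\{a} | (0 | 0 + (0 + 0)) ⊢ (no moves)
Run σ = ⟨b⟩ on P: start {s0}
  [1] b ⇒ {s2}
  ✓ P
Run σ = ⟨b⟩ on Q: start {t0}
  [1] b ⇒ no successor for Q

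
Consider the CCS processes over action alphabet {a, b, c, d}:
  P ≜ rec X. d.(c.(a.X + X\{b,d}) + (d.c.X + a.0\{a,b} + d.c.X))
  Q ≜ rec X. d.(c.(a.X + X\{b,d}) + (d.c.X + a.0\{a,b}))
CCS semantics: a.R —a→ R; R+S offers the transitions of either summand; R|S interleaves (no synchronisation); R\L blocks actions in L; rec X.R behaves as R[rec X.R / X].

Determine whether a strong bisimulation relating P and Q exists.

P ~ Q

Reachable graph of P (5 states):
  u0 = rec X. d.(c.(a.X + X\{b,d}) + (d.c.X + a.0\{a,b} + d.c.X)) :: -d-> u1
  u1 = c.(a.(rec X. d.(c.(a.X + X\{b,d}) + (d.c.X + a.0\{a,b} + d.c.X))) + (rec X. d.(c.(a.X + X\{b,d}) + (d.c.X + a.0\{a,b} + d.c.X)))\{b,d}) + (d.c.(rec X. d.(c.(a.X + X\{b,d}) + (d.c.X + a.0\{a,b} + d.c.X))) + a.0\{a,b} + d.c.(rec X. d.(c.(a.X + X\{b,d}) + (d.c.X + a.0\{a,b} + d.c.X)))) :: -a-> u2, -c-> u3, -d-> u4
  u2 = 0\{a,b} :: ·
  u3 = a.(rec X. d.(c.(a.X + X\{b,d}) + (d.c.X + a.0\{a,b} + d.c.X))) + (rec X. d.(c.(a.X + X\{b,d}) + (d.c.X + a.0\{a,b} + d.c.X)))\{b,d} :: -a-> u0
  u4 = c.(rec X. d.(c.(a.X + X\{b,d}) + (d.c.X + a.0\{a,b} + d.c.X))) :: -c-> u0
Reachable graph of Q (5 states):
  v0 = rec X. d.(c.(a.X + X\{b,d}) + (d.c.X + a.0\{a,b})) :: -d-> v1
  v1 = c.(a.(rec X. d.(c.(a.X + X\{b,d}) + (d.c.X + a.0\{a,b}))) + (rec X. d.(c.(a.X + X\{b,d}) + (d.c.X + a.0\{a,b})))\{b,d}) + (d.c.(rec X. d.(c.(a.X + X\{b,d}) + (d.c.X + a.0\{a,b}))) + a.0\{a,b}) :: -a-> v2, -c-> v3, -d-> v4
  v2 = 0\{a,b} :: ·
  v3 = a.(rec X. d.(c.(a.X + X\{b,d}) + (d.c.X + a.0\{a,b}))) + (rec X. d.(c.(a.X + X\{b,d}) + (d.c.X + a.0\{a,b})))\{b,d} :: -a-> v0
  v4 = c.(rec X. d.(c.(a.X + X\{b,d}) + (d.c.X + a.0\{a,b}))) :: -c-> v0
Partition-refinement fixed point:
  B0 = {u0, v0}
  B1 = {u1, v1}
  B2 = {u3, v3}
  B3 = {u4, v4}
  B4 = {u2, v2}
u0 ∈ B0, v0 ∈ B0 → same block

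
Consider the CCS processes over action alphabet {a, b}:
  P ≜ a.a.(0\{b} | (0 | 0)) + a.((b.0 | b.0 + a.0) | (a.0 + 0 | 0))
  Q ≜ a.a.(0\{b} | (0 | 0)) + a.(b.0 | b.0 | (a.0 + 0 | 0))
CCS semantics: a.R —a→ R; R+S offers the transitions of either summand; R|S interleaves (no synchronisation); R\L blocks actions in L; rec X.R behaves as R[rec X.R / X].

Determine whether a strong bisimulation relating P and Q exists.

LTS(P): 13 reachable states
  m0 = a.a.(0\{b} | (0 | 0)) + a.((b.0 | b.0 + a.0) | (a.0 + 0 | 0)) | —a→ m1, —a→ m2
  m1 = (b.0 | b.0 + a.0) | (a.0 + 0 | 0) | —a→ m3, —a→ m4, —b→ m5, —b→ m6
  m2 = a.(0\{b} | (0 | 0)) | —a→ m7
  m3 = (b.0 | b.0 + a.0) | 0 | —a→ m8, —b→ m10, —b→ m9
  m4 = 0 | (a.0 + 0 | 0) | —a→ m8
  m5 = 0 | b.0 | (a.0 + 0 | 0) | —a→ m9, —b→ m11
  m6 = b.0 | 0 | (a.0 + 0 | 0) | —a→ m10, —b→ m11
  m7 = 0\{b} | (0 | 0) | deadlocked
  m8 = 0 | 0 | deadlocked
  m9 = 0 | b.0 | 0 | —b→ m12
  m10 = b.0 | 0 | 0 | —b→ m12
  m11 = 0 | 0 | (a.0 + 0 | 0) | —a→ m12
  m12 = 0 | 0 | 0 | deadlocked
LTS(Q): 11 reachable states
  n0 = a.a.(0\{b} | (0 | 0)) + a.(b.0 | b.0 | (a.0 + 0 | 0)) | —a→ n1, —a→ n2
  n1 = a.(0\{b} | (0 | 0)) | —a→ n3
  n2 = b.0 | b.0 | (a.0 + 0 | 0) | —a→ n4, —b→ n5, —b→ n6
  n3 = 0\{b} | (0 | 0) | deadlocked
  n4 = b.0 | b.0 | 0 | —b→ n7, —b→ n8
  n5 = 0 | b.0 | (a.0 + 0 | 0) | —a→ n7, —b→ n9
  n6 = b.0 | 0 | (a.0 + 0 | 0) | —a→ n8, —b→ n9
  n7 = 0 | b.0 | 0 | —b→ n10
  n8 = b.0 | 0 | 0 | —b→ n10
  n9 = 0 | 0 | (a.0 + 0 | 0) | —a→ n10
  n10 = 0 | 0 | 0 | deadlocked
Bisimilarity quotient blocks:
  B0 = {m0}
  B1 = {m11, m2, m4, n1, n9}
  B2 = {m12, m7, m8, n10, n3}
  B3 = {m1}
  B4 = {m5, m6, n5, n6}
  B5 = {m10, m9, n7, n8}
  B6 = {m3}
  B7 = {n0}
  B8 = {n2}
  B9 = {n4}
m0 ∈ B0, n0 ∈ B7 → different blocks

not bisimilar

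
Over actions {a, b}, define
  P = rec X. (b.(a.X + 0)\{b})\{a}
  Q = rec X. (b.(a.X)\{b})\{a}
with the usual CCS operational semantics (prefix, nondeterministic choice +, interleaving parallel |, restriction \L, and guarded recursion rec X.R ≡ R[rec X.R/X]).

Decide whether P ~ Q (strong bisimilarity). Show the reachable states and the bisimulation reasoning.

P's transition system — 2 states:
  s0 = rec X. (b.(a.X + 0)\{b})\{a} :: --b--▸ s1
  s1 = (a.(rec X. (b.(a.X + 0)\{b})\{a}) + 0)\{b}\{a} :: deadlocked
Q's transition system — 2 states:
  t0 = rec X. (b.(a.X)\{b})\{a} :: --b--▸ t1
  t1 = (a.(rec X. (b.(a.X)\{b})\{a}))\{b}\{a} :: deadlocked
Bisimilarity quotient blocks:
  B0 = {s0, t0}
  B1 = {s1, t1}
s0 ∈ B0, t0 ∈ B0 → same block

P ~ Q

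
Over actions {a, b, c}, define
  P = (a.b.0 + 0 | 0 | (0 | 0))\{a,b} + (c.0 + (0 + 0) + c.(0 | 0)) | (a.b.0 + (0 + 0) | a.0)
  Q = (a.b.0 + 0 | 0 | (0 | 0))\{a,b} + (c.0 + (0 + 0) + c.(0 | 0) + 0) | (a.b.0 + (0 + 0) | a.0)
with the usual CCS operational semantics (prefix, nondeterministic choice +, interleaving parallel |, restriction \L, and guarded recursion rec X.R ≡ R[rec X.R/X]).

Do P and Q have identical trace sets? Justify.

YES

Reachable graph of P (12 states):
  u0 = (a.b.0 + 0 | 0 | (0 | 0))\{a,b} + (c.0 + (0 + 0) + c.(0 | 0)) | (a.b.0 + (0 + 0) | a.0) → ··a··> u1, ··a··> u2, ··c··> u3, ··c··> u4
  u1 = (c.0 + (0 + 0) + c.(0 | 0)) | ((0 + 0) | 0) → ··c··> u5, ··c··> u6
  u2 = (c.0 + (0 + 0) + c.(0 | 0)) | b.0 → ··b··> u7, ··c··> u8, ··c··> u9
  u3 = 0 | (a.b.0 + (0 + 0) | a.0) → ··a··> u5, ··a··> u9
  u4 = 0 | 0 | (a.b.0 + (0 + 0) | a.0) → ··a··> u6, ··a··> u8
  u5 = 0 | ((0 + 0) | 0) → stopped
  u6 = 0 | 0 | ((0 + 0) | 0) → stopped
  u7 = (c.0 + (0 + 0) + c.(0 | 0)) | 0 → ··c··> u10, ··c··> u11
  u8 = 0 | 0 | b.0 → ··b··> u11
  u9 = 0 | b.0 → ··b··> u10
  u10 = 0 | 0 → stopped
  u11 = 0 | 0 | 0 → stopped
Reachable graph of Q (12 states):
  v0 = (a.b.0 + 0 | 0 | (0 | 0))\{a,b} + (c.0 + (0 + 0) + c.(0 | 0) + 0) | (a.b.0 + (0 + 0) | a.0) → ··a··> v1, ··a··> v2, ··c··> v3, ··c··> v4
  v1 = (c.0 + (0 + 0) + c.(0 | 0) + 0) | ((0 + 0) | 0) → ··c··> v5, ··c··> v6
  v2 = (c.0 + (0 + 0) + c.(0 | 0) + 0) | b.0 → ··b··> v7, ··c··> v8, ··c··> v9
  v3 = 0 | (a.b.0 + (0 + 0) | a.0) → ··a··> v5, ··a··> v9
  v4 = 0 | 0 | (a.b.0 + (0 + 0) | a.0) → ··a··> v6, ··a··> v8
  v5 = 0 | ((0 + 0) | 0) → stopped
  v6 = 0 | 0 | ((0 + 0) | 0) → stopped
  v7 = (c.0 + (0 + 0) + c.(0 | 0) + 0) | 0 → ··c··> v10, ··c··> v11
  v8 = 0 | 0 | b.0 → ··b··> v11
  v9 = 0 | b.0 → ··b··> v10
  v10 = 0 | 0 → stopped
  v11 = 0 | 0 | 0 → stopped
Coarsest stable partition (strong bisimilarity classes):
  B0 = {u0, v0}
  B1 = {u3, u4, v3, v4}
  B2 = {u8, u9, v8, v9}
  B3 = {u10, u11, u5, u6, v10, v11, v5, v6}
  B4 = {u1, u7, v1, v7}
  B5 = {u2, v2}
u0 ∈ B0, v0 ∈ B0 → same block
Bisimilar ⇒ trace-equivalent.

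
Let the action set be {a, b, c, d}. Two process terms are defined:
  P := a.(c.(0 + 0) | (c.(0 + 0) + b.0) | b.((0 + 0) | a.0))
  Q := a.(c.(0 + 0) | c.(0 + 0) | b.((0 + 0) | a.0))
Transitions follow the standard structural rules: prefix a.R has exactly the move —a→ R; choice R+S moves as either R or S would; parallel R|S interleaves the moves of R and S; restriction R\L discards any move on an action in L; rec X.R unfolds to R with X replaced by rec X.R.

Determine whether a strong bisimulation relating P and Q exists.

Reachable graph of P (19 states):
  p0 = a.(c.(0 + 0) | (c.(0 + 0) + b.0) | b.((0 + 0) | a.0)) :: ··a··> p1
  p1 = c.(0 + 0) | (c.(0 + 0) + b.0) | b.((0 + 0) | a.0) :: ··b··> p2, ··b··> p3, ··c··> p4, ··c··> p5
  p2 = c.(0 + 0) | (c.(0 + 0) + b.0) | ((0 + 0) | a.0) :: ··a··> p6, ··b··> p7, ··c··> p8, ··c··> p9
  p3 = c.(0 + 0) | 0 | b.((0 + 0) | a.0) :: ··b··> p7, ··c··> p10
  p4 = (0 + 0) | (c.(0 + 0) + b.0) | b.((0 + 0) | a.0) :: ··b··> p10, ··b··> p8, ··c··> p11
  p5 = c.(0 + 0) | (0 + 0) | b.((0 + 0) | a.0) :: ··b··> p9, ··c··> p11
  p6 = c.(0 + 0) | (c.(0 + 0) + b.0) | ((0 + 0) | 0) :: ··b··> p12, ··c··> p13, ··c··> p14
  p7 = c.(0 + 0) | 0 | ((0 + 0) | a.0) :: ··a··> p12, ··c··> p15
  p8 = (0 + 0) | (c.(0 + 0) + b.0) | ((0 + 0) | a.0) :: ··a··> p13, ··b··> p15, ··c··> p16
  p9 = c.(0 + 0) | (0 + 0) | ((0 + 0) | a.0) :: ··a··> p14, ··c··> p16
  p10 = (0 + 0) | 0 | b.((0 + 0) | a.0) :: ··b··> p15
  p11 = (0 + 0) | (0 + 0) | b.((0 + 0) | a.0) :: ··b··> p16
  p12 = c.(0 + 0) | 0 | ((0 + 0) | 0) :: ··c··> p17
  p13 = (0 + 0) | (c.(0 + 0) + b.0) | ((0 + 0) | 0) :: ··b··> p17, ··c··> p18
  p14 = c.(0 + 0) | (0 + 0) | ((0 + 0) | 0) :: ··c··> p18
  p15 = (0 + 0) | 0 | ((0 + 0) | a.0) :: ··a··> p17
  p16 = (0 + 0) | (0 + 0) | ((0 + 0) | a.0) :: ··a··> p18
  p17 = (0 + 0) | 0 | ((0 + 0) | 0) :: ·
  p18 = (0 + 0) | (0 + 0) | ((0 + 0) | 0) :: ·
Reachable graph of Q (13 states):
  q0 = a.(c.(0 + 0) | c.(0 + 0) | b.((0 + 0) | a.0)) :: ··a··> q1
  q1 = c.(0 + 0) | c.(0 + 0) | b.((0 + 0) | a.0) :: ··b··> q2, ··c··> q3, ··c··> q4
  q2 = c.(0 + 0) | c.(0 + 0) | ((0 + 0) | a.0) :: ··a··> q5, ··c··> q6, ··c··> q7
  q3 = (0 + 0) | c.(0 + 0) | b.((0 + 0) | a.0) :: ··b··> q6, ··c··> q8
  q4 = c.(0 + 0) | (0 + 0) | b.((0 + 0) | a.0) :: ··b··> q7, ··c··> q8
  q5 = c.(0 + 0) | c.(0 + 0) | ((0 + 0) | 0) :: ··c··> q10, ··c··> q9
  q6 = (0 + 0) | c.(0 + 0) | ((0 + 0) | a.0) :: ··a··> q9, ··c··> q11
  q7 = c.(0 + 0) | (0 + 0) | ((0 + 0) | a.0) :: ··a··> q10, ··c··> q11
  q8 = (0 + 0) | (0 + 0) | b.((0 + 0) | a.0) :: ··b··> q11
  q9 = (0 + 0) | c.(0 + 0) | ((0 + 0) | 0) :: ··c··> q12
  q10 = c.(0 + 0) | (0 + 0) | ((0 + 0) | 0) :: ··c··> q12
  q11 = (0 + 0) | (0 + 0) | ((0 + 0) | a.0) :: ··a··> q12
  q12 = (0 + 0) | (0 + 0) | ((0 + 0) | 0) :: ·
Bisimilarity quotient blocks:
  B0 = {p0}
  B1 = {p1}
  B2 = {p3, p5, q3, q4}
  B3 = {p10, p11, q8}
  B4 = {p15, p16, q11}
  B5 = {p17, p18, q12}
  B6 = {p7, p9, q6, q7}
  B7 = {p12, p14, q10, q9}
  B8 = {p4}
  B9 = {p8}
  B10 = {p13}
  B11 = {p2}
  B12 = {p6}
  B13 = {q0}
  B14 = {q1}
  B15 = {q2}
  B16 = {q5}
p0 ∈ B0, q0 ∈ B13 → different blocks

not bisimilar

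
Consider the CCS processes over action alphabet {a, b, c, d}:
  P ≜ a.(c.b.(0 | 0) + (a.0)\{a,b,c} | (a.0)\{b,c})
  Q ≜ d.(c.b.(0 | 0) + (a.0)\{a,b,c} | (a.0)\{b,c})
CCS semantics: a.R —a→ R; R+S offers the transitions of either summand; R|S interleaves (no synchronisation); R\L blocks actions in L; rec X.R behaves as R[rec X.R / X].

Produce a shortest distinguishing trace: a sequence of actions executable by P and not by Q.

Reachable graph of P (5 states):
  s0 = a.(c.b.(0 | 0) + (a.0)\{a,b,c} | (a.0)\{b,c}) → =a=> s1
  s1 = c.b.(0 | 0) + (a.0)\{a,b,c} | (a.0)\{b,c} → =a=> s2, =c=> s3
  s2 = (a.0)\{a,b,c} | 0\{b,c} → (no moves)
  s3 = b.(0 | 0) → =b=> s4
  s4 = 0 | 0 → (no moves)
Reachable graph of Q (5 states):
  t0 = d.(c.b.(0 | 0) + (a.0)\{a,b,c} | (a.0)\{b,c}) → =d=> t1
  t1 = c.b.(0 | 0) + (a.0)\{a,b,c} | (a.0)\{b,c} → =a=> t2, =c=> t3
  t2 = (a.0)\{a,b,c} | 0\{b,c} → (no moves)
  t3 = b.(0 | 0) → =b=> t4
  t4 = 0 | 0 → (no moves)
Run σ = ⟨a⟩ on P: start {s0}
  [1] a ⇒ {s1}
  — P admits the full trace.
Run σ = ⟨a⟩ on Q: start {t0}
  [1] a ⇒ ∅  — Q cannot continue

a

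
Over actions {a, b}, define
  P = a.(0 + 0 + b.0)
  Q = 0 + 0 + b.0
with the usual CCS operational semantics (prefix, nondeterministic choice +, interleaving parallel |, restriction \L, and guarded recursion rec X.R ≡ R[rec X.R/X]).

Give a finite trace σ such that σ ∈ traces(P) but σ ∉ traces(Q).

a

LTS(P): 3 reachable states
  s0 = a.(0 + 0 + b.0) :: =a=> s1
  s1 = 0 + 0 + b.0 :: =b=> s2
  s2 = 0 :: (no moves)
LTS(Q): 2 reachable states
  t0 = 0 + 0 + b.0 :: =b=> t1
  t1 = 0 :: (no moves)
Run σ = ⟨a⟩ on P: start {s0}
  step 1 (a): {s1}
  P completes σ.
Run σ = ⟨a⟩ on Q: start {t0}
  step 1 (a): ∅  — Q cannot continue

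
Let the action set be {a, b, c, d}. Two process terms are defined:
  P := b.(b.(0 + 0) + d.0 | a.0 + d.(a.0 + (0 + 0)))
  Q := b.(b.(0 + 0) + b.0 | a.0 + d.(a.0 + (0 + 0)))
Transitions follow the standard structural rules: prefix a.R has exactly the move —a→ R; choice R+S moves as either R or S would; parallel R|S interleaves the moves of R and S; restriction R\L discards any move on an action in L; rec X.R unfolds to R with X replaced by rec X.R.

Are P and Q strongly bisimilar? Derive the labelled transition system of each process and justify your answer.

LTS(P): 8 reachable states
  m0 = b.(b.(0 + 0) + d.0 | a.0 + d.(a.0 + (0 + 0))) | -b-> m1
  m1 = b.(0 + 0) + d.0 | a.0 + d.(a.0 + (0 + 0)) | -a-> m2, -b-> m3, -d-> m4, -d-> m5
  m2 = d.0 | 0 | -d-> m6
  m3 = 0 + 0 | ·
  m4 = 0 | a.0 | -a-> m6
  m5 = a.0 + (0 + 0) | -a-> m7
  m6 = 0 | 0 | ·
  m7 = 0 | ·
LTS(Q): 8 reachable states
  n0 = b.(b.(0 + 0) + b.0 | a.0 + d.(a.0 + (0 + 0))) | -b-> n1
  n1 = b.(0 + 0) + b.0 | a.0 + d.(a.0 + (0 + 0)) | -a-> n2, -b-> n3, -b-> n4, -d-> n5
  n2 = b.0 | 0 | -b-> n6
  n3 = 0 + 0 | ·
  n4 = 0 | a.0 | -a-> n6
  n5 = a.0 + (0 + 0) | -a-> n7
  n6 = 0 | 0 | ·
  n7 = 0 | ·
Partition-refinement fixed point:
  B0 = {m0}
  B1 = {m1}
  B2 = {m4, m5, n4, n5}
  B3 = {m3, m6, m7, n3, n6, n7}
  B4 = {m2}
  B5 = {n0}
  B6 = {n1}
  B7 = {n2}
m0 ∈ B0, n0 ∈ B5 → different blocks

not bisimilar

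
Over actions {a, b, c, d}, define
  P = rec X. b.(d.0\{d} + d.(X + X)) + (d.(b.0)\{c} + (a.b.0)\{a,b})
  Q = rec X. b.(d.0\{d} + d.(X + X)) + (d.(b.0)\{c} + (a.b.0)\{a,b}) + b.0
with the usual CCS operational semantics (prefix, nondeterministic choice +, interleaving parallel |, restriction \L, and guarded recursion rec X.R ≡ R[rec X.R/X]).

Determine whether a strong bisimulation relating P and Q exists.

not bisimilar

LTS(P): 6 reachable states
  u0 = rec X. b.(d.0\{d} + d.(X + X)) + (d.(b.0)\{c} + (a.b.0)\{a,b}) | -b-> u1, -d-> u2
  u1 = d.0\{d} + d.((rec X. b.(d.0\{d} + d.(X + X)) + (d.(b.0)\{c} + (a.b.0)\{a,b})) + (rec X. b.(d.0\{d} + d.(X + X)) + (d.(b.0)\{c} + (a.b.0)\{a,b}))) | -d-> u3, -d-> u4
  u2 = (b.0)\{c} | -b-> u5
  u3 = (rec X. b.(d.0\{d} + d.(X + X)) + (d.(b.0)\{c} + (a.b.0)\{a,b})) + (rec X. b.(d.0\{d} + d.(X + X)) + (d.(b.0)\{c} + (a.b.0)\{a,b})) | -b-> u1, -d-> u2
  u4 = 0\{d} | ·
  u5 = 0\{c} | ·
LTS(Q): 7 reachable states
  v0 = rec X. b.(d.0\{d} + d.(X + X)) + (d.(b.0)\{c} + (a.b.0)\{a,b}) + b.0 | -b-> v1, -b-> v2, -d-> v3
  v1 = 0 | ·
  v2 = d.0\{d} + d.((rec X. b.(d.0\{d} + d.(X + X)) + (d.(b.0)\{c} + (a.b.0)\{a,b}) + b.0) + (rec X. b.(d.0\{d} + d.(X + X)) + (d.(b.0)\{c} + (a.b.0)\{a,b}) + b.0)) | -d-> v4, -d-> v5
  v3 = (b.0)\{c} | -b-> v6
  v4 = (rec X. b.(d.0\{d} + d.(X + X)) + (d.(b.0)\{c} + (a.b.0)\{a,b}) + b.0) + (rec X. b.(d.0\{d} + d.(X + X)) + (d.(b.0)\{c} + (a.b.0)\{a,b}) + b.0) | -b-> v1, -b-> v2, -d-> v3
  v5 = 0\{d} | ·
  v6 = 0\{c} | ·
Coarsest stable partition (strong bisimilarity classes):
  B0 = {u0, u3}
  B1 = {u1}
  B2 = {u4, u5, v1, v5, v6}
  B3 = {u2, v3}
  B4 = {v0, v4}
  B5 = {v2}
u0 ∈ B0, v0 ∈ B4 → different blocks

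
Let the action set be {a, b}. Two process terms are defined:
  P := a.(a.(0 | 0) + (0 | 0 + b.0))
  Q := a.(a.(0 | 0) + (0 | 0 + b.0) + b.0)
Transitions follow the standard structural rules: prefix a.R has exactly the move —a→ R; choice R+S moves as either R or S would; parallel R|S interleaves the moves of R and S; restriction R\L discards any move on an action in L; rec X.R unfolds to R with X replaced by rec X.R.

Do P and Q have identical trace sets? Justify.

trace-equivalent

P's transition system — 4 states:
  p0 = a.(a.(0 | 0) + (0 | 0 + b.0)) | =a=> p1
  p1 = a.(0 | 0) + (0 | 0 + b.0) | =a=> p2, =b=> p3
  p2 = 0 | 0 | ∅
  p3 = 0 | ∅
Q's transition system — 4 states:
  q0 = a.(a.(0 | 0) + (0 | 0 + b.0) + b.0) | =a=> q1
  q1 = a.(0 | 0) + (0 | 0 + b.0) + b.0 | =a=> q2, =b=> q3
  q2 = 0 | 0 | ∅
  q3 = 0 | ∅
Partition-refinement fixed point:
  B0 = {p0, q0}
  B1 = {p1, q1}
  B2 = {p2, p3, q2, q3}
p0 ∈ B0, q0 ∈ B0 → same block
Bisimilar ⇒ trace-equivalent.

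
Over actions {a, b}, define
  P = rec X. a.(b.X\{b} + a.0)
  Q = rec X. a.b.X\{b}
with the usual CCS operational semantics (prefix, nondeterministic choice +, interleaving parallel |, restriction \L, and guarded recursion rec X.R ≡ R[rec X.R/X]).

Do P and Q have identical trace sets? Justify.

P's transition system — 6 states:
  u0 = rec X. a.(b.X\{b} + a.0) ⊢ ··a··> u1
  u1 = b.(rec X. a.(b.X\{b} + a.0))\{b} + a.0 ⊢ ··a··> u2, ··b··> u3
  u2 = 0 ⊢ stopped
  u3 = (rec X. a.(b.X\{b} + a.0))\{b} ⊢ ··a··> u4
  u4 = (b.(rec X. a.(b.X\{b} + a.0))\{b} + a.0)\{b} ⊢ ··a··> u5
  u5 = 0\{b} ⊢ stopped
Q's transition system — 4 states:
  v0 = rec X. a.b.X\{b} ⊢ ··a··> v1
  v1 = b.(rec X. a.b.X\{b})\{b} ⊢ ··b··> v2
  v2 = (rec X. a.b.X\{b})\{b} ⊢ ··a··> v3
  v3 = (b.(rec X. a.b.X\{b})\{b})\{b} ⊢ stopped
Run σ = ⟨aa⟩ on P: start {u0}
  after a @ step 1: {u1}
  after a @ step 2: {u2}
  ✓ P
Run σ = ⟨aa⟩ on Q: start {v0}
  after a @ step 1: {v1}
  after a @ step 2: ∅ (Q stuck)

NO — witness ⟨aa⟩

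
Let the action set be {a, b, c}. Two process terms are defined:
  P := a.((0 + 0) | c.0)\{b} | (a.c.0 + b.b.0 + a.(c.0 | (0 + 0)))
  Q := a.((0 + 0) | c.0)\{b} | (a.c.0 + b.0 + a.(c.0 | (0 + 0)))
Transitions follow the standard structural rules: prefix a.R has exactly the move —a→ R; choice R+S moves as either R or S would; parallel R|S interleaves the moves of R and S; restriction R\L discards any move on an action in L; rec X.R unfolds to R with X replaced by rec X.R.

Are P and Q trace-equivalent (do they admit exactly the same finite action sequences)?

traces(P) ≠ traces(Q) — witness ⟨bb⟩

Reachable graph of P (18 states):
  p0 = a.((0 + 0) | c.0)\{b} | (a.c.0 + b.b.0 + a.(c.0 | (0 + 0))) | --a--▸ p1, --a--▸ p2, --a--▸ p3, --b--▸ p4
  p1 = ((0 + 0) | c.0)\{b} | (a.c.0 + b.b.0 + a.(c.0 | (0 + 0))) | --a--▸ p5, --a--▸ p6, --b--▸ p7, --c--▸ p8
  p2 = a.((0 + 0) | c.0)\{b} | (c.0 | (0 + 0)) | --a--▸ p5, --c--▸ p9
  p3 = a.((0 + 0) | c.0)\{b} | c.0 | --a--▸ p6, --c--▸ p10
  p4 = a.((0 + 0) | c.0)\{b} | b.0 | --a--▸ p7, --b--▸ p10
  p5 = ((0 + 0) | c.0)\{b} | (c.0 | (0 + 0)) | --c--▸ p11, --c--▸ p12
  p6 = ((0 + 0) | c.0)\{b} | c.0 | --c--▸ p13, --c--▸ p14
  p7 = ((0 + 0) | c.0)\{b} | b.0 | --b--▸ p14, --c--▸ p15
  p8 = ((0 + 0) | 0)\{b} | (a.c.0 + b.b.0 + a.(c.0 | (0 + 0))) | --a--▸ p11, --a--▸ p13, --b--▸ p15
  p9 = a.((0 + 0) | c.0)\{b} | (0 | (0 + 0)) | --a--▸ p12
  p10 = a.((0 + 0) | c.0)\{b} | 0 | --a--▸ p14
  p11 = ((0 + 0) | 0)\{b} | (c.0 | (0 + 0)) | --c--▸ p16
  p12 = ((0 + 0) | c.0)\{b} | (0 | (0 + 0)) | --c--▸ p16
  p13 = ((0 + 0) | 0)\{b} | c.0 | --c--▸ p17
  p14 = ((0 + 0) | c.0)\{b} | 0 | --c--▸ p17
  p15 = ((0 + 0) | 0)\{b} | b.0 | --b--▸ p17
  p16 = ((0 + 0) | 0)\{b} | (0 | (0 + 0)) | deadlocked
  p17 = ((0 + 0) | 0)\{b} | 0 | deadlocked
Reachable graph of Q (15 states):
  q0 = a.((0 + 0) | c.0)\{b} | (a.c.0 + b.0 + a.(c.0 | (0 + 0))) | --a--▸ q1, --a--▸ q2, --a--▸ q3, --b--▸ q4
  q1 = ((0 + 0) | c.0)\{b} | (a.c.0 + b.0 + a.(c.0 | (0 + 0))) | --a--▸ q5, --a--▸ q6, --b--▸ q7, --c--▸ q8
  q2 = a.((0 + 0) | c.0)\{b} | (c.0 | (0 + 0)) | --a--▸ q5, --c--▸ q9
  q3 = a.((0 + 0) | c.0)\{b} | c.0 | --a--▸ q6, --c--▸ q4
  q4 = a.((0 + 0) | c.0)\{b} | 0 | --a--▸ q7
  q5 = ((0 + 0) | c.0)\{b} | (c.0 | (0 + 0)) | --c--▸ q10, --c--▸ q11
  q6 = ((0 + 0) | c.0)\{b} | c.0 | --c--▸ q12, --c--▸ q7
  q7 = ((0 + 0) | c.0)\{b} | 0 | --c--▸ q13
  q8 = ((0 + 0) | 0)\{b} | (a.c.0 + b.0 + a.(c.0 | (0 + 0))) | --a--▸ q10, --a--▸ q12, --b--▸ q13
  q9 = a.((0 + 0) | c.0)\{b} | (0 | (0 + 0)) | --a--▸ q11
  q10 = ((0 + 0) | 0)\{b} | (c.0 | (0 + 0)) | --c--▸ q14
  q11 = ((0 + 0) | c.0)\{b} | (0 | (0 + 0)) | --c--▸ q14
  q12 = ((0 + 0) | 0)\{b} | c.0 | --c--▸ q13
  q13 = ((0 + 0) | 0)\{b} | 0 | deadlocked
  q14 = ((0 + 0) | 0)\{b} | (0 | (0 + 0)) | deadlocked
Trace ⟨bb⟩ through P, begin at {p0}:
  step 1 (b): {p4}
  step 2 (b): {p10}
  P completes σ.
Trace ⟨bb⟩ through Q, begin at {q0}:
  step 1 (b): {q4}
  step 2 (b): no successor for Q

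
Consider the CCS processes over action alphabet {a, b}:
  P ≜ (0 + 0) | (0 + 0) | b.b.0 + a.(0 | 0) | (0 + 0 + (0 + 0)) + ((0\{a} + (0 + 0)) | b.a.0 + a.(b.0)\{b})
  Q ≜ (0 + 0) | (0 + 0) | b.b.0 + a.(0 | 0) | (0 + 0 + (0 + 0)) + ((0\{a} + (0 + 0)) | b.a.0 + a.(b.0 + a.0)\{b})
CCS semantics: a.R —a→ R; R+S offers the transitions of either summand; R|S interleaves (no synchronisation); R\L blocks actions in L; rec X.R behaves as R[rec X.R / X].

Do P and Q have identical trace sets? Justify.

P's transition system — 7 states:
  m0 = (0 + 0) | (0 + 0) | b.b.0 + a.(0 | 0) | (0 + 0 + (0 + 0)) + ((0\{a} + (0 + 0)) | b.a.0 + a.(b.0)\{b}) ⊢ —a→ m1, —a→ m2, —b→ m3, —b→ m4
  m1 = (b.0)\{b} ⊢ deadlocked
  m2 = 0 | 0 | (0 + 0 + (0 + 0)) ⊢ deadlocked
  m3 = (0 + 0) | (0 + 0) | b.0 ⊢ —b→ m5
  m4 = (0\{a} + (0 + 0)) | a.0 ⊢ —a→ m6
  m5 = (0 + 0) | (0 + 0) | 0 ⊢ deadlocked
  m6 = (0\{a} + (0 + 0)) | 0 ⊢ deadlocked
Q's transition system — 8 states:
  n0 = (0 + 0) | (0 + 0) | b.b.0 + a.(0 | 0) | (0 + 0 + (0 + 0)) + ((0\{a} + (0 + 0)) | b.a.0 + a.(b.0 + a.0)\{b}) ⊢ —a→ n1, —a→ n2, —b→ n3, —b→ n4
  n1 = (b.0 + a.0)\{b} ⊢ —a→ n5
  n2 = 0 | 0 | (0 + 0 + (0 + 0)) ⊢ deadlocked
  n3 = (0 + 0) | (0 + 0) | b.0 ⊢ —b→ n6
  n4 = (0\{a} + (0 + 0)) | a.0 ⊢ —a→ n7
  n5 = 0\{b} ⊢ deadlocked
  n6 = (0 + 0) | (0 + 0) | 0 ⊢ deadlocked
  n7 = (0\{a} + (0 + 0)) | 0 ⊢ deadlocked
Run σ = ⟨aa⟩ on Q: start {n0}
  after a @ step 1: {n1, n2}
  after a @ step 2: {n5}
  ✓ Q
Run σ = ⟨aa⟩ on P: start {m0}
  after a @ step 1: {m1, m2}
  after a @ step 2: ∅ (P stuck)

NO — witness ⟨aa⟩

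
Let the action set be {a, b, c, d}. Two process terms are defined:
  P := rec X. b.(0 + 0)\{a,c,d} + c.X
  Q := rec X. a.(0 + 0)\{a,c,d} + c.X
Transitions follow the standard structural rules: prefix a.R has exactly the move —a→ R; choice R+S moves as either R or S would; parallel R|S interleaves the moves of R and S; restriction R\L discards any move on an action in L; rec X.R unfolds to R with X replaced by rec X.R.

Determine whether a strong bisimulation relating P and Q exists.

not bisimilar

Reachable graph of P (2 states):
  m0 = rec X. b.(0 + 0)\{a,c,d} + c.X has moves -b-> m1, -c-> m0
  m1 = (0 + 0)\{a,c,d} has moves deadlocked
Reachable graph of Q (2 states):
  n0 = rec X. a.(0 + 0)\{a,c,d} + c.X has moves -a-> n1, -c-> n0
  n1 = (0 + 0)\{a,c,d} has moves deadlocked
Partition-refinement fixed point:
  B0 = {m0}
  B1 = {m1, n1}
  B2 = {n0}
m0 ∈ B0, n0 ∈ B2 → different blocks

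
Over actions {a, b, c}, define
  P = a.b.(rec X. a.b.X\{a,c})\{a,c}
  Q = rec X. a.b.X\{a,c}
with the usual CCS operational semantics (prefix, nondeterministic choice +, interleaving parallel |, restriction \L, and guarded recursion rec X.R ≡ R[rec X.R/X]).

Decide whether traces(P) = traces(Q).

Reachable graph of P (3 states):
  m0 = a.b.(rec X. a.b.X\{a,c})\{a,c} | -a-> m1
  m1 = b.(rec X. a.b.X\{a,c})\{a,c} | -b-> m2
  m2 = (rec X. a.b.X\{a,c})\{a,c} | ·
Reachable graph of Q (3 states):
  n0 = rec X. a.b.X\{a,c} | -a-> n1
  n1 = b.(rec X. a.b.X\{a,c})\{a,c} | -b-> n2
  n2 = (rec X. a.b.X\{a,c})\{a,c} | ·
Coarsest stable partition (strong bisimilarity classes):
  B0 = {m0, n0}
  B1 = {m1, n1}
  B2 = {m2, n2}
m0 ∈ B0, n0 ∈ B0 → same block
Bisimilar ⇒ trace-equivalent.

YES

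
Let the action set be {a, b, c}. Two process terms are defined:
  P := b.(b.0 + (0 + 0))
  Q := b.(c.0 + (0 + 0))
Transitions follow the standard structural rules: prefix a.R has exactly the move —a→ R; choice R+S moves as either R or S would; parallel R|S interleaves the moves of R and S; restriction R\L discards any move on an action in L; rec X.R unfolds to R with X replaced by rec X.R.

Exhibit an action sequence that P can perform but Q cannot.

P's transition system — 3 states:
  u0 = b.(b.0 + (0 + 0)) ⊢ -b-> u1
  u1 = b.0 + (0 + 0) ⊢ -b-> u2
  u2 = 0 ⊢ deadlocked
Q's transition system — 3 states:
  v0 = b.(c.0 + (0 + 0)) ⊢ -b-> v1
  v1 = c.0 + (0 + 0) ⊢ -c-> v2
  v2 = 0 ⊢ deadlocked
Run σ = ⟨bb⟩ on P: start {u0}
  [1] b ⇒ {u1}
  [2] b ⇒ {u2}
  — P admits the full trace.
Run σ = ⟨bb⟩ on Q: start {v0}
  [1] b ⇒ {v1}
  [2] b ⇒ ∅ (Q stuck)

bb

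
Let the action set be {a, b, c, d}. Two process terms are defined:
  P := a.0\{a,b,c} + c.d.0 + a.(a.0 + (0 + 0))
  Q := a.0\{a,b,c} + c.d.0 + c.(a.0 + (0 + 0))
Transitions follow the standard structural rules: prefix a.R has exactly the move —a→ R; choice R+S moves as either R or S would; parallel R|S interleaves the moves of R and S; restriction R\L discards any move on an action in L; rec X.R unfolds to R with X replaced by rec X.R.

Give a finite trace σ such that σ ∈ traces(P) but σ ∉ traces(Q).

P's transition system — 5 states:
  m0 = a.0\{a,b,c} + c.d.0 + a.(a.0 + (0 + 0)) ⊢ —a→ m1, —a→ m2, —c→ m3
  m1 = 0\{a,b,c} ⊢ stopped
  m2 = a.0 + (0 + 0) ⊢ —a→ m4
  m3 = d.0 ⊢ —d→ m4
  m4 = 0 ⊢ stopped
Q's transition system — 5 states:
  n0 = a.0\{a,b,c} + c.d.0 + c.(a.0 + (0 + 0)) ⊢ —a→ n1, —c→ n2, —c→ n3
  n1 = 0\{a,b,c} ⊢ stopped
  n2 = a.0 + (0 + 0) ⊢ —a→ n4
  n3 = d.0 ⊢ —d→ n4
  n4 = 0 ⊢ stopped
Trace ⟨aa⟩ through P, begin at {m0}:
  [1] a ⇒ {m1, m2}
  [2] a ⇒ {m4}
  ✓ P
Trace ⟨aa⟩ through Q, begin at {n0}:
  [1] a ⇒ {n1}
  [2] a ⇒ ∅ (Q stuck)

aa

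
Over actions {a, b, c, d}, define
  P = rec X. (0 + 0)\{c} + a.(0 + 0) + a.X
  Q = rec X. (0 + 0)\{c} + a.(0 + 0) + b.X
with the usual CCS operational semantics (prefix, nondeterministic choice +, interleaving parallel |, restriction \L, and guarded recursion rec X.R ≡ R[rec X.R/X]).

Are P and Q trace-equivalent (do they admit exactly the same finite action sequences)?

Reachable graph of P (2 states):
  p0 = rec X. (0 + 0)\{c} + a.(0 + 0) + a.X has moves --a--▸ p0, --a--▸ p1
  p1 = 0 + 0 has moves ∅
Reachable graph of Q (2 states):
  q0 = rec X. (0 + 0)\{c} + a.(0 + 0) + b.X has moves --a--▸ q1, --b--▸ q0
  q1 = 0 + 0 has moves ∅
Run σ = ⟨aa⟩ on P: start {p0}
  [1] a ⇒ {p0, p1}
  [2] a ⇒ {p0, p1}
  ✓ P
Run σ = ⟨aa⟩ on Q: start {q0}
  [1] a ⇒ {q1}
  [2] a ⇒ ∅ (Q stuck)

NO — witness ⟨aa⟩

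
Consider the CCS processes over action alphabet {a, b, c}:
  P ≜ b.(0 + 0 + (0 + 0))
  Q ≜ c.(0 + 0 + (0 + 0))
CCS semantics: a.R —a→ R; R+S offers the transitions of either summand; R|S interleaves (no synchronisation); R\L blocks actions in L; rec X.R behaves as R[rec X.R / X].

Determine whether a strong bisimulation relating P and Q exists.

P's transition system — 2 states:
  p0 = b.(0 + 0 + (0 + 0)) ⊢ ··b··> p1
  p1 = 0 + 0 + (0 + 0) ⊢ deadlocked
Q's transition system — 2 states:
  q0 = c.(0 + 0 + (0 + 0)) ⊢ ··c··> q1
  q1 = 0 + 0 + (0 + 0) ⊢ deadlocked
Partition-refinement fixed point:
  B0 = {p0}
  B1 = {p1, q1}
  B2 = {q0}
p0 ∈ B0, q0 ∈ B2 → different blocks

NO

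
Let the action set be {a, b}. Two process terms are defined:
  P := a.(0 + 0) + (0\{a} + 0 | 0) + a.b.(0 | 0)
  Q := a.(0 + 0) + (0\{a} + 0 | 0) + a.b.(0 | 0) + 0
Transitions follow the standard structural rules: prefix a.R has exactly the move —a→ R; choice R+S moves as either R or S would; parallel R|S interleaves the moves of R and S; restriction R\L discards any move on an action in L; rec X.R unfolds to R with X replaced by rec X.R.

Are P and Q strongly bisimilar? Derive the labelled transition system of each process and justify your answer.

Reachable graph of P (4 states):
  p0 = a.(0 + 0) + (0\{a} + 0 | 0) + a.b.(0 | 0) :: =a=> p1, =a=> p2
  p1 = 0 + 0 :: stopped
  p2 = b.(0 | 0) :: =b=> p3
  p3 = 0 | 0 :: stopped
Reachable graph of Q (4 states):
  q0 = a.(0 + 0) + (0\{a} + 0 | 0) + a.b.(0 | 0) + 0 :: =a=> q1, =a=> q2
  q1 = 0 + 0 :: stopped
  q2 = b.(0 | 0) :: =b=> q3
  q3 = 0 | 0 :: stopped
Coarsest stable partition (strong bisimilarity classes):
  B0 = {p0, q0}
  B1 = {p1, p3, q1, q3}
  B2 = {p2, q2}
p0 ∈ B0, q0 ∈ B0 → same block

YES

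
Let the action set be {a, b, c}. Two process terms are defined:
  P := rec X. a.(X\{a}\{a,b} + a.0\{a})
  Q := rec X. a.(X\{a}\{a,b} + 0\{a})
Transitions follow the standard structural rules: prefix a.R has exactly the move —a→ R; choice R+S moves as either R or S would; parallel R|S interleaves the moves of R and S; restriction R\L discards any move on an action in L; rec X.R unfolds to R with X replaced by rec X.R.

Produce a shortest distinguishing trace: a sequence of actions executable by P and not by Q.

P's transition system — 3 states:
  m0 = rec X. a.(X\{a}\{a,b} + a.0\{a}) | =a=> m1
  m1 = (rec X. a.(X\{a}\{a,b} + a.0\{a}))\{a}\{a,b} + a.0\{a} | =a=> m2
  m2 = 0\{a} | deadlocked
Q's transition system — 2 states:
  n0 = rec X. a.(X\{a}\{a,b} + 0\{a}) | =a=> n1
  n1 = (rec X. a.(X\{a}\{a,b} + 0\{a}))\{a}\{a,b} + 0\{a} | deadlocked
Trace ⟨aa⟩ through P, begin at {m0}:
  after a @ step 1: {m1}
  after a @ step 2: {m2}
  — P admits the full trace.
Trace ⟨aa⟩ through Q, begin at {n0}:
  after a @ step 1: {n1}
  after a @ step 2: no successor for Q

aa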